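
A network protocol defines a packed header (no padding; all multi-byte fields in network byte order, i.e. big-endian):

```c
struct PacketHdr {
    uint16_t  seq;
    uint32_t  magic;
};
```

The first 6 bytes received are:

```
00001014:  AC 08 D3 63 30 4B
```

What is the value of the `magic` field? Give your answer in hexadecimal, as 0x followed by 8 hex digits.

`magic` follows `seq` (2 bytes), so it starts at byte offset 2 and occupies 4 bytes.
Bytes at offsets 2..5: D3 63 30 4B.
Big-endian: lowest address holds the most-significant byte.
The bytes are already most-significant first: 0xD363304B.

0xD363304B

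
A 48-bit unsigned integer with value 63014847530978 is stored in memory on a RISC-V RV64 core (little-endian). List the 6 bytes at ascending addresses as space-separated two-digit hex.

63014847530978 in hexadecimal, padded to 48 bits, is 0x394FC99A47E2.
Split into bytes (most-significant first): 39 4F C9 9A 47 E2.
Little-endian stores the least-significant byte at the lowest address.
So at ascending addresses the bytes are E2 47 9A C9 4F 39.

E2 47 9A C9 4F 39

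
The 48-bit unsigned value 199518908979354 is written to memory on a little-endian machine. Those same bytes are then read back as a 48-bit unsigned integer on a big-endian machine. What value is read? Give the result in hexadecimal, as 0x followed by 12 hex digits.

199518908979354 in 48-bit hexadecimal is 0xB5761DB2189A.
Stored little-endian, the bytes at ascending addresses are 9A 18 B2 1D 76 B5.
Read back as big-endian, the last byte is least significant, giving 0x9A18B21D76B5.

0x9A18B21D76B5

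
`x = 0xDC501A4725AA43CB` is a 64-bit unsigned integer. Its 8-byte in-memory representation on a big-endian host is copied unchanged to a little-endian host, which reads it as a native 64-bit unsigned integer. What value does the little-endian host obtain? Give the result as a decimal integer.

14646737490222403804

Stored big-endian, the bytes at ascending addresses are DC 50 1A 47 25 AA 43 CB.
Read back as little-endian, the first byte is least significant, giving 0xCB43AA25471A50DC.
0xCB43AA25471A50DC = 14646737490222403804.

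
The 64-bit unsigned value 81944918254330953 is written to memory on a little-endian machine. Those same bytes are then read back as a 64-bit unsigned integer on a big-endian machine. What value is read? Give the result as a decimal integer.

5306562040458912513

81944918254330953 in 64-bit hexadecimal is 0x012320780FB2A449.
Stored little-endian, the bytes at ascending addresses are 49 A4 B2 0F 78 20 23 01.
Read back as big-endian, the last byte is least significant, giving 0x49A4B20F78202301.
0x49A4B20F78202301 = 5306562040458912513.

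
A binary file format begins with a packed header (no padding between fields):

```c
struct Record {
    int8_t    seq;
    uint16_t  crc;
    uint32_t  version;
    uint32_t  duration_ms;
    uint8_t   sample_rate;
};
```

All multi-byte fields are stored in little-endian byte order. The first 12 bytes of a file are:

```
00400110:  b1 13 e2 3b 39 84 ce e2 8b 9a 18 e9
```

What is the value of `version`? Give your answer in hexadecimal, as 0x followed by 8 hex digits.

`version` follows `seq` (1 B), `crc` (2 B), so it starts at offset 1 + 2 = 3 and occupies 4 bytes.
Bytes at offsets 3..6: 3B 39 84 CE.
Little-endian stores the least-significant byte at the lowest address.
Reassemble most-significant byte first: CE 84 39 3B → 0xCE84393B.

0xCE84393B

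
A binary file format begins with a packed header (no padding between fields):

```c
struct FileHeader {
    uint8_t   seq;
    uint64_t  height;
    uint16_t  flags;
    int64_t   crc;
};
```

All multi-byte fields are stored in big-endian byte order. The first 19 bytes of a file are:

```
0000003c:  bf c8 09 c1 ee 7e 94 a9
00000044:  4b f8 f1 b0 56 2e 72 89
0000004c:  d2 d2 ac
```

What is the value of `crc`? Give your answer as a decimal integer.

`crc` follows `seq` (1 B), `height` (8 B), `flags` (2 B), so it starts at offset 1 + 8 + 2 = 11 and occupies 8 bytes.
Bytes at offsets 11..18: B0 56 2E 72 89 D2 D2 AC.
In big-endian order the high byte comes first in memory.
The bytes are already most-significant first: 0xB0562E7289D2D2AC.
Top bit is set, so as a signed 64-bit value this is 0xB0562E7289D2D2AC − 2^64 = -5740349605563673940.

-5740349605563673940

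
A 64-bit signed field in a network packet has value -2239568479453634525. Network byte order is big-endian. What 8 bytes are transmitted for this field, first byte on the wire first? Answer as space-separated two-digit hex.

E0 EB 74 55 6C 01 20 23

Two's complement of -2239568479453634525 in 64 bits: 2239568479453634525 = 0x1F148BAA93FEDFDD; invert → 0xE0EB74556C012022; add 1 → 0xE0EB74556C012023.
Split into bytes (most-significant first): E0 EB 74 55 6C 01 20 23.
In big-endian order the high byte comes first in memory.
So the memory order matches the most-significant-first order: E0 EB 74 55 6C 01 20 23.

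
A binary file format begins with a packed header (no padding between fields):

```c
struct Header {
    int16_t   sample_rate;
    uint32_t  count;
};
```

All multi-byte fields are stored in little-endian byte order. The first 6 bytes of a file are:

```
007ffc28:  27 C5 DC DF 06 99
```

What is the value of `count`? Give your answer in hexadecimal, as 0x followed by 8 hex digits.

0x9906DFDC

`count` follows `sample_rate` (2 bytes), so it starts at byte offset 2 and occupies 4 bytes.
Bytes at offsets 2..5: DC DF 06 99.
Little-endian: lowest address holds the least-significant byte.
Reassemble most-significant byte first: 99 06 DF DC → 0x9906DFDC.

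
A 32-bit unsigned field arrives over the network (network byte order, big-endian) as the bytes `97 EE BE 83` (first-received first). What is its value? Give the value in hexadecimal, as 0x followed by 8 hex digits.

0x97EEBE83

Big-endian: lowest address holds the most-significant byte.
The bytes are already most-significant first: 0x97EEBE83.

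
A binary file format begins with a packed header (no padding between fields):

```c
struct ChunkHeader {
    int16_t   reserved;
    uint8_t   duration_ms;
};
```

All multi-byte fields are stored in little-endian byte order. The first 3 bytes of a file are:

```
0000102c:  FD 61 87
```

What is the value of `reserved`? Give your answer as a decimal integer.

`reserved` is the first field, at byte offset 0, occupying 2 bytes.
Bytes at offsets 0..1: FD 61.
Little-endian: lowest address holds the least-significant byte.
Reassemble most-significant byte first: 61 FD → 0x61FD.
0x61FD = 25085.

25085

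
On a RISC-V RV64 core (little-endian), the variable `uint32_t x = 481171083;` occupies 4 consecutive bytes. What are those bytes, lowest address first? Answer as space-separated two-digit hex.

8B 16 AE 1C

481171083 in hexadecimal, padded to 32 bits, is 0x1CAE168B.
Split into bytes (most-significant first): 1C AE 16 8B.
In little-endian order the low byte comes first in memory.
So at ascending addresses the bytes are 8B 16 AE 1C.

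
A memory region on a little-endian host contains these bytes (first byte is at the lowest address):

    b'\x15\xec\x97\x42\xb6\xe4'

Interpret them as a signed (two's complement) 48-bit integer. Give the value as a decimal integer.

In little-endian order the low byte comes first in memory.
Reassemble most-significant byte first: E4 B6 42 97 EC 15 → 0xE4B64297EC15.
Top bit is set, so as a signed 48-bit value this is 0xE4B64297EC15 − 2^48 = -30003524277227.

-30003524277227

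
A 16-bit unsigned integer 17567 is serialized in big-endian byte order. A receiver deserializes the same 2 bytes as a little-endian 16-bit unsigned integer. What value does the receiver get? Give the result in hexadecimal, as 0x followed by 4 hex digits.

0x9F44

17567 in 16-bit hexadecimal is 0x449F.
Stored big-endian, the bytes at ascending addresses are 44 9F.
Read back as little-endian, the first byte is least significant, giving 0x9F44.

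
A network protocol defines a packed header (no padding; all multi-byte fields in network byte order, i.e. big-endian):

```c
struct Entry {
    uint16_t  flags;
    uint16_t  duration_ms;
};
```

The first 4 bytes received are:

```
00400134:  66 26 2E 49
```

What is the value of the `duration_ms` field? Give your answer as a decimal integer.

11849

`duration_ms` follows `flags` (2 bytes), so it starts at byte offset 2 and occupies 2 bytes.
Bytes at offsets 2..3: 2E 49.
Big-endian stores the most-significant byte at the lowest address.
The bytes are already most-significant first: 0x2E49.
0x2E49 = 11849.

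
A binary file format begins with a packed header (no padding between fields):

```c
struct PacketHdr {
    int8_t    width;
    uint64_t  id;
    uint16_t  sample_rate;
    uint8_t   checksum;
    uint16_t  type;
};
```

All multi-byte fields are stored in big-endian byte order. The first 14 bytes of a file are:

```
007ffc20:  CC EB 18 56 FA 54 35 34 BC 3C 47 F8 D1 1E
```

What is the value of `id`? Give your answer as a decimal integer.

16940385631508706492

`id` follows `width` (1 byte), so it starts at byte offset 1 and occupies 8 bytes.
Bytes at offsets 1..8: EB 18 56 FA 54 35 34 BC.
Big-endian: lowest address holds the most-significant byte.
The bytes are already most-significant first: 0xEB1856FA543534BC.
0xEB1856FA543534BC = 16940385631508706492.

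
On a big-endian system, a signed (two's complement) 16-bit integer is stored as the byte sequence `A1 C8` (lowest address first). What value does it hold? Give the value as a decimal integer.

Big-endian: lowest address holds the most-significant byte.
The bytes are already most-significant first: 0xA1C8.
Top bit is set, so as a signed 16-bit value this is 0xA1C8 − 2^16 = -24120.

-24120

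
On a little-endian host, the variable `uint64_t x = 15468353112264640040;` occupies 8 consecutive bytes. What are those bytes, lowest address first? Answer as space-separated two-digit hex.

28 86 D7 64 33 A1 AA D6

15468353112264640040 in hexadecimal, padded to 64 bits, is 0xD6AAA13364D78628.
Split into bytes (most-significant first): D6 AA A1 33 64 D7 86 28.
In little-endian order the low byte comes first in memory.
So at ascending addresses the bytes are 28 86 D7 64 33 A1 AA D6.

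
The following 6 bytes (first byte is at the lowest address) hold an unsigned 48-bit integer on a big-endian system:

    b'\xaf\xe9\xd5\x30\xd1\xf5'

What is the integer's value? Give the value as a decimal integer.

Big-endian: lowest address holds the most-significant byte.
The bytes are already most-significant first: 0xAFE9D530D1F5.
0xAFE9D530D1F5 = 193418838987253.

193418838987253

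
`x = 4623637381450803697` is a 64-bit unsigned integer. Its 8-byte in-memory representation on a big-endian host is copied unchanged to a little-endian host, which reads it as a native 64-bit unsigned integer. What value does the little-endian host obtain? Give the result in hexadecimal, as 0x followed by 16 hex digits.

4623637381450803697 in 64-bit hexadecimal is 0x402A75B38B97A9F1.
Stored big-endian, the bytes at ascending addresses are 40 2A 75 B3 8B 97 A9 F1.
Read back as little-endian, the first byte is least significant, giving 0xF1A9978BB3752A40.

0xF1A9978BB3752A40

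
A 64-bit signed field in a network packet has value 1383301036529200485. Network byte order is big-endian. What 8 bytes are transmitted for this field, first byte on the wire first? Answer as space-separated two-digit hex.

1383301036529200485 in hexadecimal, padded to 64 bits, is 0x133278F6B3C0AD65.
Split into bytes (most-significant first): 13 32 78 F6 B3 C0 AD 65.
Big-endian: lowest address holds the most-significant byte.
So the memory order matches the most-significant-first order: 13 32 78 F6 B3 C0 AD 65.

13 32 78 F6 B3 C0 AD 65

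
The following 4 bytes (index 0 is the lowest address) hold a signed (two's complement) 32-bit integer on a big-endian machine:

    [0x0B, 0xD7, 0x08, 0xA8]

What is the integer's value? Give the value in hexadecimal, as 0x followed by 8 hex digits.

0x0BD708A8

Big-endian: lowest address holds the most-significant byte.
The bytes are already most-significant first: 0x0BD708A8.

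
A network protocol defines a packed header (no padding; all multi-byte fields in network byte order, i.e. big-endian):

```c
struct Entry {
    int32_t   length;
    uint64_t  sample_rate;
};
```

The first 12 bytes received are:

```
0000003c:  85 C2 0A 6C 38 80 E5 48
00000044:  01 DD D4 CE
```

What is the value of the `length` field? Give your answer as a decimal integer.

`length` is the first field, at byte offset 0, occupying 4 bytes.
Bytes at offsets 0..3: 85 C2 0A 6C.
Big-endian stores the most-significant byte at the lowest address.
The bytes are already most-significant first: 0x85C20A6C.
Top bit is set, so as a signed 32-bit value this is 0x85C20A6C − 2^32 = -2050880916.

-2050880916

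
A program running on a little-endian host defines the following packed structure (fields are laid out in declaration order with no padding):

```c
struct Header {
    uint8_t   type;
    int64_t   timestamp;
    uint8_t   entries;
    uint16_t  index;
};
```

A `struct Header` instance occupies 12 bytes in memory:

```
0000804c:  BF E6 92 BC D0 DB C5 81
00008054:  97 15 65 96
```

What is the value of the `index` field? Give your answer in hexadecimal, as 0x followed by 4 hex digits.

`index` follows `type` (1 B), `timestamp` (8 B), `entries` (1 B), so it starts at offset 1 + 8 + 1 = 10 and occupies 2 bytes.
Bytes at offsets 10..11: 65 96.
In little-endian order the low byte comes first in memory.
Reassemble most-significant byte first: 96 65 → 0x9665.

0x9665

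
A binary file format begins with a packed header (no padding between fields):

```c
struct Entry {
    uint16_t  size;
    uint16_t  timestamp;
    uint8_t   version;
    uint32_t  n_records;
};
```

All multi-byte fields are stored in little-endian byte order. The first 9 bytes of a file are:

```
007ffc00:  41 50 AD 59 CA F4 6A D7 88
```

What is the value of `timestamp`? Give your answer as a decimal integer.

`timestamp` follows `size` (2 bytes), so it starts at byte offset 2 and occupies 2 bytes.
Bytes at offsets 2..3: AD 59.
In little-endian order the low byte comes first in memory.
Reassemble most-significant byte first: 59 AD → 0x59AD.
0x59AD = 22957.

22957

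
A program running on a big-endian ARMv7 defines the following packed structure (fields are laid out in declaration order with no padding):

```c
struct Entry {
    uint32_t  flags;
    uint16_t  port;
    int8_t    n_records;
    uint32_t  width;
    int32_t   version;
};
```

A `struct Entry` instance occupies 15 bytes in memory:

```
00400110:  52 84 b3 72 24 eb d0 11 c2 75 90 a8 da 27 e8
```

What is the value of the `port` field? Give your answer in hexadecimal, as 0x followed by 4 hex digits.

`port` follows `flags` (4 bytes), so it starts at byte offset 4 and occupies 2 bytes.
Bytes at offsets 4..5: 24 EB.
Big-endian stores the most-significant byte at the lowest address.
The bytes are already most-significant first: 0x24EB.

0x24EB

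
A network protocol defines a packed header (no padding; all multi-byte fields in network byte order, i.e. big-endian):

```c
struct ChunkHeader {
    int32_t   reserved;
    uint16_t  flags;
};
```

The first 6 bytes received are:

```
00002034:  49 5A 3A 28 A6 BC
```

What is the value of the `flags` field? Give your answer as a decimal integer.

`flags` follows `reserved` (4 bytes), so it starts at byte offset 4 and occupies 2 bytes.
Bytes at offsets 4..5: A6 BC.
Big-endian: lowest address holds the most-significant byte.
The bytes are already most-significant first: 0xA6BC.
0xA6BC = 42684.

42684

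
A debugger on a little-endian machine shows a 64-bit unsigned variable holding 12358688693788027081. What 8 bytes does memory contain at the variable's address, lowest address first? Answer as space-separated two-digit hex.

12358688693788027081 in hexadecimal, padded to 64 bits, is 0xAB82E1E34ADF28C9.
Split into bytes (most-significant first): AB 82 E1 E3 4A DF 28 C9.
Little-endian stores the least-significant byte at the lowest address.
So at ascending addresses the bytes are C9 28 DF 4A E3 E1 82 AB.

C9 28 DF 4A E3 E1 82 AB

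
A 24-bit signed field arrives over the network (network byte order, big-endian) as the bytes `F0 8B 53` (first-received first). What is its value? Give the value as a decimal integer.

-1012909

In big-endian order the high byte comes first in memory.
The bytes are already most-significant first: 0xF08B53.
Top bit is set, so as a signed 24-bit value this is 0xF08B53 − 2^24 = -1012909.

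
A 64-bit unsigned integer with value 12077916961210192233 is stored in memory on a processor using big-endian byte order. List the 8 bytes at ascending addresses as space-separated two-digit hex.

A7 9D 61 7C 13 99 51 69

12077916961210192233 in hexadecimal, padded to 64 bits, is 0xA79D617C13995169.
Split into bytes (most-significant first): A7 9D 61 7C 13 99 51 69.
Big-endian stores the most-significant byte at the lowest address.
So the memory order matches the most-significant-first order: A7 9D 61 7C 13 99 51 69.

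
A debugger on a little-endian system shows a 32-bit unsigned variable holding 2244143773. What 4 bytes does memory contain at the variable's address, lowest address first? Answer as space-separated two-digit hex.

2244143773 in hexadecimal, padded to 32 bits, is 0x85C2EA9D.
Split into bytes (most-significant first): 85 C2 EA 9D.
In little-endian order the low byte comes first in memory.
So at ascending addresses the bytes are 9D EA C2 85.

9D EA C2 85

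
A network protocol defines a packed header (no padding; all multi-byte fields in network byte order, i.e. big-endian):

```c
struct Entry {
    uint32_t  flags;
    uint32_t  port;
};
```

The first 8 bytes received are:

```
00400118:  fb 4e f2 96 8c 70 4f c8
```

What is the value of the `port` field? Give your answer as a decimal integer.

`port` follows `flags` (4 bytes), so it starts at byte offset 4 and occupies 4 bytes.
Bytes at offsets 4..7: 8C 70 4F C8.
Big-endian: lowest address holds the most-significant byte.
The bytes are already most-significant first: 0x8C704FC8.
0x8C704FC8 = 2356170696.

2356170696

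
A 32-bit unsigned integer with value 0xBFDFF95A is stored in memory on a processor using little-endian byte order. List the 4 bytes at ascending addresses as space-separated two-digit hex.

Split into bytes (most-significant first): BF DF F9 5A.
Little-endian: lowest address holds the least-significant byte.
So at ascending addresses the bytes are 5A F9 DF BF.

5A F9 DF BF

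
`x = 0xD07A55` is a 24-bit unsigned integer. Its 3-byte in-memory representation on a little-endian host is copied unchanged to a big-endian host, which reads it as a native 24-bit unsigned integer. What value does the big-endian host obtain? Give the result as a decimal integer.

5602000

Stored little-endian, the bytes at ascending addresses are 55 7A D0.
Read back as big-endian, the last byte is least significant, giving 0x557AD0.
0x557AD0 = 5602000.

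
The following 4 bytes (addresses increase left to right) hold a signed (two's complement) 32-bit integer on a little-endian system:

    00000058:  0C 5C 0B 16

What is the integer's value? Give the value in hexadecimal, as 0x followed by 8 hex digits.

0x160B5C0C

In little-endian order the low byte comes first in memory.
Reassemble most-significant byte first: 16 0B 5C 0C → 0x160B5C0C.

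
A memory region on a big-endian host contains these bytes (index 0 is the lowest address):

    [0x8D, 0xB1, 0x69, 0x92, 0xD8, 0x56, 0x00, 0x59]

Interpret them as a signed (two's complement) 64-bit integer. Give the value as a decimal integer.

Big-endian stores the most-significant byte at the lowest address.
The bytes are already most-significant first: 0x8DB16992D8560059.
Top bit is set, so as a signed 64-bit value this is 0x8DB16992D8560059 − 2^64 = -8236686164068269991.

-8236686164068269991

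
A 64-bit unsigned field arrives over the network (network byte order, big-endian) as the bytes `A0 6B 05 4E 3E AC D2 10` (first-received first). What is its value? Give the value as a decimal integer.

11559338702193611280

In big-endian order the high byte comes first in memory.
The bytes are already most-significant first: 0xA06B054E3EACD210.
0xA06B054E3EACD210 = 11559338702193611280.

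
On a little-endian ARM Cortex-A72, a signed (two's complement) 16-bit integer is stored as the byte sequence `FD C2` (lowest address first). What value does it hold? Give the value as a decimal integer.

-15619

In little-endian order the low byte comes first in memory.
Reassemble most-significant byte first: C2 FD → 0xC2FD.
Top bit is set, so as a signed 16-bit value this is 0xC2FD − 2^16 = -15619.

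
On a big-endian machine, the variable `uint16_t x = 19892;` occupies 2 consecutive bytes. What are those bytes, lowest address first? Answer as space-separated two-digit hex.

4D B4

19892 in hexadecimal, padded to 16 bits, is 0x4DB4.
Split into bytes (most-significant first): 4D B4.
Big-endian stores the most-significant byte at the lowest address.
So the memory order matches the most-significant-first order: 4D B4.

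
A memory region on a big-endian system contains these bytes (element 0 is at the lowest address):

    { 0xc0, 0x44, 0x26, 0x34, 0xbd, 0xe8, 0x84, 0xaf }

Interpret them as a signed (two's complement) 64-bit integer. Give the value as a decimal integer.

-4592503712044776273

Big-endian stores the most-significant byte at the lowest address.
The bytes are already most-significant first: 0xC0442634BDE884AF.
Top bit is set, so as a signed 64-bit value this is 0xC0442634BDE884AF − 2^64 = -4592503712044776273.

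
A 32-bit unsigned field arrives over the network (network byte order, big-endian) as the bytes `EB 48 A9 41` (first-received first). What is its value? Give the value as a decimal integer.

Big-endian: lowest address holds the most-significant byte.
The bytes are already most-significant first: 0xEB48A941.
0xEB48A941 = 3947407681.

3947407681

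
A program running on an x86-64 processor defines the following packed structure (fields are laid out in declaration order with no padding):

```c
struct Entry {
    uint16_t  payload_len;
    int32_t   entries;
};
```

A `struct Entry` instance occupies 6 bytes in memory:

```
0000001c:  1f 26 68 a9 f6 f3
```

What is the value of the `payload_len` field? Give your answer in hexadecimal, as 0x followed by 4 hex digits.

0x261F

`payload_len` is the first field, at byte offset 0, occupying 2 bytes.
Bytes at offsets 0..1: 1F 26.
Little-endian stores the least-significant byte at the lowest address.
Reassemble most-significant byte first: 26 1F → 0x261F.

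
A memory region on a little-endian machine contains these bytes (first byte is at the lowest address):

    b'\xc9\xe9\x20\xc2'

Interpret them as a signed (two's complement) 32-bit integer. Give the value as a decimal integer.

In little-endian order the low byte comes first in memory.
Reassemble most-significant byte first: C2 20 E9 C9 → 0xC220E9C9.
Top bit is set, so as a signed 32-bit value this is 0xC220E9C9 − 2^32 = -1038030391.

-1038030391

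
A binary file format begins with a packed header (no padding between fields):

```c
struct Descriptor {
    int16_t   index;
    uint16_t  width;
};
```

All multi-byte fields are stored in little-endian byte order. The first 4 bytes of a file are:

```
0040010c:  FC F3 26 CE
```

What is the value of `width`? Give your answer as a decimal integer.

`width` follows `index` (2 bytes), so it starts at byte offset 2 and occupies 2 bytes.
Bytes at offsets 2..3: 26 CE.
Little-endian: lowest address holds the least-significant byte.
Reassemble most-significant byte first: CE 26 → 0xCE26.
0xCE26 = 52774.

52774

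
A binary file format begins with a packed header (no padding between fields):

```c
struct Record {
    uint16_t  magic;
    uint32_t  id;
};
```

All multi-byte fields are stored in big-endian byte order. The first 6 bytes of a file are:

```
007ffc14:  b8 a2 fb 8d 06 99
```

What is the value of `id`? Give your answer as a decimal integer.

4220323481

`id` follows `magic` (2 bytes), so it starts at byte offset 2 and occupies 4 bytes.
Bytes at offsets 2..5: FB 8D 06 99.
In big-endian order the high byte comes first in memory.
The bytes are already most-significant first: 0xFB8D0699.
0xFB8D0699 = 4220323481.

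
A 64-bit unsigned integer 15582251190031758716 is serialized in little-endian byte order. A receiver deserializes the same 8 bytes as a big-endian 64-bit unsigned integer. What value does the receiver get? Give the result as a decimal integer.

8950271107773382616

15582251190031758716 in 64-bit hexadecimal is 0xD83F46E626C0357C.
Stored little-endian, the bytes at ascending addresses are 7C 35 C0 26 E6 46 3F D8.
Read back as big-endian, the last byte is least significant, giving 0x7C35C026E6463FD8.
0x7C35C026E6463FD8 = 8950271107773382616.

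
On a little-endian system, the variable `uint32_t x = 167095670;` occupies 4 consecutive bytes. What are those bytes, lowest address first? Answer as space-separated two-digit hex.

167095670 in hexadecimal, padded to 32 bits, is 0x09F5AD76.
Split into bytes (most-significant first): 09 F5 AD 76.
Little-endian stores the least-significant byte at the lowest address.
So at ascending addresses the bytes are 76 AD F5 09.

76 AD F5 09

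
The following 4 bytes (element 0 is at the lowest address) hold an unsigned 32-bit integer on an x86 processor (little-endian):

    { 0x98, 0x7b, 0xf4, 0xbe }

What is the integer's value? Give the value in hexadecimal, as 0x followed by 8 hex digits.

In little-endian order the low byte comes first in memory.
Reassemble most-significant byte first: BE F4 7B 98 → 0xBEF47B98.

0xBEF47B98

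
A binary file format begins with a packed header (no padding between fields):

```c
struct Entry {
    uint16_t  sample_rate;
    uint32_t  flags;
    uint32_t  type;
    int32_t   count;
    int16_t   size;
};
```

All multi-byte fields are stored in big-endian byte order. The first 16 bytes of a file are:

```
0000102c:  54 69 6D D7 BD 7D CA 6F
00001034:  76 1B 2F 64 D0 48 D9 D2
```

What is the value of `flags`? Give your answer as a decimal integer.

1842855293

`flags` follows `sample_rate` (2 bytes), so it starts at byte offset 2 and occupies 4 bytes.
Bytes at offsets 2..5: 6D D7 BD 7D.
In big-endian order the high byte comes first in memory.
The bytes are already most-significant first: 0x6DD7BD7D.
0x6DD7BD7D = 1842855293.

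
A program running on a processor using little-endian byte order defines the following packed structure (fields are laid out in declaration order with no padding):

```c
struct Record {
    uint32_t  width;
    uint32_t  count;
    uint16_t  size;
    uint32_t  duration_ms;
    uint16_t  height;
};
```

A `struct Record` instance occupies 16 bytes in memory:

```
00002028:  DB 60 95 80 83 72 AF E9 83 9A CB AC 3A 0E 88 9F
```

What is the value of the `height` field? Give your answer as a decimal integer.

`height` follows `width` (4 B), `count` (4 B), `size` (2 B), `duration_ms` (4 B), so it starts at offset 4 + 4 + 2 + 4 = 14 and occupies 2 bytes.
Bytes at offsets 14..15: 88 9F.
Little-endian: lowest address holds the least-significant byte.
Reassemble most-significant byte first: 9F 88 → 0x9F88.
0x9F88 = 40840.

40840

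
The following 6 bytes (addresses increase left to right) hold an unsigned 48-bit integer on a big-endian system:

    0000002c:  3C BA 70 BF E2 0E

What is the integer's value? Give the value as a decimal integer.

66771453207054

In big-endian order the high byte comes first in memory.
The bytes are already most-significant first: 0x3CBA70BFE20E.
0x3CBA70BFE20E = 66771453207054.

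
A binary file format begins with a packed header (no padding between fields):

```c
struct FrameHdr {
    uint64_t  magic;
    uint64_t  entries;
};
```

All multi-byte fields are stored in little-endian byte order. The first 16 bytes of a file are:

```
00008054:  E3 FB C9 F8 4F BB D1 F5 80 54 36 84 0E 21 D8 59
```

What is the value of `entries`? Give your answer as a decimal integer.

6473960810576499840

`entries` follows `magic` (8 bytes), so it starts at byte offset 8 and occupies 8 bytes.
Bytes at offsets 8..15: 80 54 36 84 0E 21 D8 59.
In little-endian order the low byte comes first in memory.
Reassemble most-significant byte first: 59 D8 21 0E 84 36 54 80 → 0x59D8210E84365480.
0x59D8210E84365480 = 6473960810576499840.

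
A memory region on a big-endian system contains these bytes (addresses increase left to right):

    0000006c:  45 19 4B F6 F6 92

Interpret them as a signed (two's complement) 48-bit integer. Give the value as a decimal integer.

75974950975122

Big-endian: lowest address holds the most-significant byte.
The bytes are already most-significant first: 0x45194BF6F692.
0x45194BF6F692 = 75974950975122.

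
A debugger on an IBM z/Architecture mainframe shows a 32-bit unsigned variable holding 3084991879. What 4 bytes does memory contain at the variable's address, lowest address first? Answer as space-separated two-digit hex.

3084991879 in hexadecimal, padded to 32 bits, is 0xB7E13D87.
Split into bytes (most-significant first): B7 E1 3D 87.
Big-endian stores the most-significant byte at the lowest address.
So the memory order matches the most-significant-first order: B7 E1 3D 87.

B7 E1 3D 87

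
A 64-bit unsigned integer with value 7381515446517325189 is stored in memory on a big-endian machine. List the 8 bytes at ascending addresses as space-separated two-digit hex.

7381515446517325189 in hexadecimal, padded to 64 bits, is 0x667069308DB95D85.
Split into bytes (most-significant first): 66 70 69 30 8D B9 5D 85.
Big-endian: lowest address holds the most-significant byte.
So the memory order matches the most-significant-first order: 66 70 69 30 8D B9 5D 85.

66 70 69 30 8D B9 5D 85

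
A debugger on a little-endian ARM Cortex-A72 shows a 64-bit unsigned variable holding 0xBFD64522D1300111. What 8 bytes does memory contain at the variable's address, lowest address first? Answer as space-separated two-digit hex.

Split into bytes (most-significant first): BF D6 45 22 D1 30 01 11.
Little-endian: lowest address holds the least-significant byte.
So at ascending addresses the bytes are 11 01 30 D1 22 45 D6 BF.

11 01 30 D1 22 45 D6 BF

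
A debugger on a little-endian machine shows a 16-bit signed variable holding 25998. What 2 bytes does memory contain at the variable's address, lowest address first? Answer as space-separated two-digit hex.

8E 65

25998 in hexadecimal, padded to 16 bits, is 0x658E.
Split into bytes (most-significant first): 65 8E.
Little-endian: lowest address holds the least-significant byte.
So at ascending addresses the bytes are 8E 65.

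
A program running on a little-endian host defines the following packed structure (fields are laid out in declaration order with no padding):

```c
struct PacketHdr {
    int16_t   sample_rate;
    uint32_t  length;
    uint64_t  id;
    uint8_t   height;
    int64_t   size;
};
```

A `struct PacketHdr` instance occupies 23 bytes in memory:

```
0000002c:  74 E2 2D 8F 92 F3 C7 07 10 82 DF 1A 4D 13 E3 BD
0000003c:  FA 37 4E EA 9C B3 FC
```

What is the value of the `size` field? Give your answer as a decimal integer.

`size` follows `sample_rate` (2 B), `length` (4 B), `id` (8 B), `height` (1 B), so it starts at offset 2 + 4 + 8 + 1 = 15 and occupies 8 bytes.
Bytes at offsets 15..22: BD FA 37 4E EA 9C B3 FC.
Little-endian stores the least-significant byte at the lowest address.
Reassemble most-significant byte first: FC B3 9C EA 4E 37 FA BD → 0xFCB39CEA4E37FABD.
Top bit is set, so as a signed 64-bit value this is 0xFCB39CEA4E37FABD − 2^64 = -237673825171932483.

-237673825171932483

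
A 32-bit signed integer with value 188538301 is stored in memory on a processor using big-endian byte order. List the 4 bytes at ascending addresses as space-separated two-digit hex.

188538301 in hexadecimal, padded to 32 bits, is 0x0B3CDDBD.
Split into bytes (most-significant first): 0B 3C DD BD.
In big-endian order the high byte comes first in memory.
So the memory order matches the most-significant-first order: 0B 3C DD BD.

0B 3C DD BD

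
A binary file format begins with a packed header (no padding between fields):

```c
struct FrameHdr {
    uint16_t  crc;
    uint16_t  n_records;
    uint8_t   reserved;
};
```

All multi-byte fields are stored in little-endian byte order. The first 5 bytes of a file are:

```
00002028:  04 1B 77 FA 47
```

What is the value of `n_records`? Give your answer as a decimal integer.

64119

`n_records` follows `crc` (2 bytes), so it starts at byte offset 2 and occupies 2 bytes.
Bytes at offsets 2..3: 77 FA.
In little-endian order the low byte comes first in memory.
Reassemble most-significant byte first: FA 77 → 0xFA77.
0xFA77 = 64119.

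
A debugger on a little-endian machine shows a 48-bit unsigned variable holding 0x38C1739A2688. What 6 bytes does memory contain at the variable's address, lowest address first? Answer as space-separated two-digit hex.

88 26 9A 73 C1 38

Split into bytes (most-significant first): 38 C1 73 9A 26 88.
Little-endian: lowest address holds the least-significant byte.
So at ascending addresses the bytes are 88 26 9A 73 C1 38.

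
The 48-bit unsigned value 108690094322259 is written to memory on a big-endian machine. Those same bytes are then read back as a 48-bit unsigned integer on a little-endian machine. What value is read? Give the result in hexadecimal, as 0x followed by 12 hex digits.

108690094322259 in 48-bit hexadecimal is 0x62DA62767253.
Stored big-endian, the bytes at ascending addresses are 62 DA 62 76 72 53.
Read back as little-endian, the first byte is least significant, giving 0x53727662DA62.

0x53727662DA62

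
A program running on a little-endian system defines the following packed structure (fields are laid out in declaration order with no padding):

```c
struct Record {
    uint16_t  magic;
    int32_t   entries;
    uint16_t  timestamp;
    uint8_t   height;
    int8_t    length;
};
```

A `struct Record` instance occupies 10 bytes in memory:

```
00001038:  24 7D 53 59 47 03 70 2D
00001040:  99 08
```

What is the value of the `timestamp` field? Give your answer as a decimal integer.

`timestamp` follows `magic` (2 B), `entries` (4 B), so it starts at offset 2 + 4 = 6 and occupies 2 bytes.
Bytes at offsets 6..7: 70 2D.
In little-endian order the low byte comes first in memory.
Reassemble most-significant byte first: 2D 70 → 0x2D70.
0x2D70 = 11632.

11632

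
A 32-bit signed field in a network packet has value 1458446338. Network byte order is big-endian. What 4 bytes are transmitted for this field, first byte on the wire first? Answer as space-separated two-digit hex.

56 EE 20 02

1458446338 in hexadecimal, padded to 32 bits, is 0x56EE2002.
Split into bytes (most-significant first): 56 EE 20 02.
In big-endian order the high byte comes first in memory.
So the memory order matches the most-significant-first order: 56 EE 20 02.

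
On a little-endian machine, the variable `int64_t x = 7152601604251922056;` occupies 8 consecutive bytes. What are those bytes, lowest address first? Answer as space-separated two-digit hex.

88 2E 53 51 43 25 43 63

7152601604251922056 in hexadecimal, padded to 64 bits, is 0x6343254351532E88.
Split into bytes (most-significant first): 63 43 25 43 51 53 2E 88.
In little-endian order the low byte comes first in memory.
So at ascending addresses the bytes are 88 2E 53 51 43 25 43 63.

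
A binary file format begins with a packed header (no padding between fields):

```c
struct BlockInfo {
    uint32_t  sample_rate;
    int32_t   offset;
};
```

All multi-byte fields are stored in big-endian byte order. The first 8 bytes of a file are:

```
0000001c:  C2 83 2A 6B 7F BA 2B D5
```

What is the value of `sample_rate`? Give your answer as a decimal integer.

3263375979

`sample_rate` is the first field, at byte offset 0, occupying 4 bytes.
Bytes at offsets 0..3: C2 83 2A 6B.
Big-endian: lowest address holds the most-significant byte.
The bytes are already most-significant first: 0xC2832A6B.
0xC2832A6B = 3263375979.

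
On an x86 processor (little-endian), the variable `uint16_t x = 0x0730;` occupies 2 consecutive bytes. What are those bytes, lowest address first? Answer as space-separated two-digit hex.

30 07

Split into bytes (most-significant first): 07 30.
Little-endian: lowest address holds the least-significant byte.
So at ascending addresses the bytes are 30 07.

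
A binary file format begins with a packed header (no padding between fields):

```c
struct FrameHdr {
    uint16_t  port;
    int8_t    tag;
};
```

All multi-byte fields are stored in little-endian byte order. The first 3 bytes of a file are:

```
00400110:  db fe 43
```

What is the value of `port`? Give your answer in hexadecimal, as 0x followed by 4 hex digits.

0xFEDB

`port` is the first field, at byte offset 0, occupying 2 bytes.
Bytes at offsets 0..1: DB FE.
In little-endian order the low byte comes first in memory.
Reassemble most-significant byte first: FE DB → 0xFEDB.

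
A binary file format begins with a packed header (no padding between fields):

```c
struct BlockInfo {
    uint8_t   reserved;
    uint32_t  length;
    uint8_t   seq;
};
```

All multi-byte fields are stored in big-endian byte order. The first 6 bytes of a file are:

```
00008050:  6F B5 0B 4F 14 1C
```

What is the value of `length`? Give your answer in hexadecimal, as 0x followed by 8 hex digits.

`length` follows `reserved` (1 byte), so it starts at byte offset 1 and occupies 4 bytes.
Bytes at offsets 1..4: B5 0B 4F 14.
In big-endian order the high byte comes first in memory.
The bytes are already most-significant first: 0xB50B4F14.

0xB50B4F14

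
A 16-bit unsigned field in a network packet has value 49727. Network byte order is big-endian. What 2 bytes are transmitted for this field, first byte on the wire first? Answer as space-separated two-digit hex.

49727 in hexadecimal, padded to 16 bits, is 0xC23F.
Split into bytes (most-significant first): C2 3F.
Big-endian stores the most-significant byte at the lowest address.
So the memory order matches the most-significant-first order: C2 3F.

C2 3F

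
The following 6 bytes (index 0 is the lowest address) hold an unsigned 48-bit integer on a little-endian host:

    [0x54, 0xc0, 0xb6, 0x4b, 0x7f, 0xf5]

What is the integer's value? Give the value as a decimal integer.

269927079919700

In little-endian order the low byte comes first in memory.
Reassemble most-significant byte first: F5 7F 4B B6 C0 54 → 0xF57F4BB6C054.
0xF57F4BB6C054 = 269927079919700.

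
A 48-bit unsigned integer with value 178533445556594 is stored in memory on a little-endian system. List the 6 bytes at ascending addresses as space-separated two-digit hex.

72 59 9A 0E 60 A2

178533445556594 in hexadecimal, padded to 48 bits, is 0xA2600E9A5972.
Split into bytes (most-significant first): A2 60 0E 9A 59 72.
In little-endian order the low byte comes first in memory.
So at ascending addresses the bytes are 72 59 9A 0E 60 A2.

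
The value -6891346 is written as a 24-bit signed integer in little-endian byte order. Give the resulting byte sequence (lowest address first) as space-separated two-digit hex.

AE D8 96

Two's complement of -6891346 in 24 bits: 6891346 = 0x692752; invert → 0x96D8AD; add 1 → 0x96D8AE.
Split into bytes (most-significant first): 96 D8 AE.
In little-endian order the low byte comes first in memory.
So at ascending addresses the bytes are AE D8 96.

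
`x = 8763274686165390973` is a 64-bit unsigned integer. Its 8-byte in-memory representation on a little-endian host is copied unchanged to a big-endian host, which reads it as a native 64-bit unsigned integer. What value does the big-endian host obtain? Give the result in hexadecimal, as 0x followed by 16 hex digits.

0x7D960FB2E5679D79

8763274686165390973 in 64-bit hexadecimal is 0x799D67E5B20F967D.
Stored little-endian, the bytes at ascending addresses are 7D 96 0F B2 E5 67 9D 79.
Read back as big-endian, the last byte is least significant, giving 0x7D960FB2E5679D79.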